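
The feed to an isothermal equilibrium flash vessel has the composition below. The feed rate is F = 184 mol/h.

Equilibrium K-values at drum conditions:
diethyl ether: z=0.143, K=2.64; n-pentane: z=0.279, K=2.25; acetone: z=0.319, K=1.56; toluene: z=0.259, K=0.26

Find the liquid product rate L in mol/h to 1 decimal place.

L = 49.9 mol/h

Rachford–Rice: g(β) = Σ zᵢ(Kᵢ−1)/(1+β(Kᵢ−1)) = 0.
g(0) = ΣzᵢKᵢ − 1 = 0.570 and g(1) = 1 − Σzᵢ/Kᵢ = -0.379, so a root lies in (0, 1).
Iterate (Newton) starting at β = 0.5:
  β = 0.500: g = 0.1788, g' = -0.700 → β = 0.756
  β = 0.756: g = -0.0251, g' = -0.971 → β = 0.730
  β = 0.730: g = -0.0007, g' = -0.920 → β = 0.729
Converged at β = 0.729.
Then V = β·F = 0.7290·184 = 134.1 mol/h and L = F − V = 49.9 mol/h.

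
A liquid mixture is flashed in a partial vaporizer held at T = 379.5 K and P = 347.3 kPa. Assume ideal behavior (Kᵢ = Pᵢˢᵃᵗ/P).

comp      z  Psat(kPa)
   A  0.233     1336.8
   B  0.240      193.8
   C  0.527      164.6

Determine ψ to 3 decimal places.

Raoult's law: Kᵢ = Pᵢˢᵃᵗ/P = Pᵢˢᵃᵗ/347.3.
  K_A = 1336.8/347.3 = 3.84912, K_B = 193.8/347.3 = 0.55802, K_C = 164.6/347.3 = 0.47394
Let ψ = V/F and solve Σ zᵢ(Kᵢ−1)/(1+ψ(Kᵢ−1)) = 0.
g(0) = ΣzᵢKᵢ − 1 = 0.281 and g(1) = 1 − Σzᵢ/Kᵢ = -0.603, so a root lies in (0, 1).
Iterate (Newton) starting at ψ = 0.5:
  ψ = 0.500: g = -0.2385, g' = -0.668 → ψ = 0.143
  ψ = 0.143: g = 0.0591, g' = -1.180 → ψ = 0.193
  ψ = 0.193: g = 0.0041, g' = -1.025 → ψ = 0.197
Converged at ψ = 0.197.

ψ = 0.197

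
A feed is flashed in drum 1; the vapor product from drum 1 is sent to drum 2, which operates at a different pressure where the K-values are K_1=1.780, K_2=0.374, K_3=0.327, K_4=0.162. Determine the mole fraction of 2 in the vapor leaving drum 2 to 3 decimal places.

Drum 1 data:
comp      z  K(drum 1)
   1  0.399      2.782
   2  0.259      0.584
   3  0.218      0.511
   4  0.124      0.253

Drum 1:
Rachford–Rice: g(ψ₁) = Σ zᵢ(Kᵢ−1)/(1+ψ₁(Kᵢ−1)) = 0.
g(0) = ΣzᵢKᵢ − 1 = 0.404 and g(1) = 1 − Σzᵢ/Kᵢ = -0.504, so a root lies in (0, 1).
Iterate (Newton) starting at ψ₁ = 0.64:
  ψ₁ = 0.640: g = -0.1473, g' = -0.724 → ψ₁ = 0.437
  ψ₁ = 0.437: g = -0.0048, g' = -0.704 → ψ₁ = 0.430
Converged at ψ₁ = 0.430.
Drum-1 compositions:
  1: x = 0.226, y = 0.629
  2: x = 0.315, y = 0.184
  3: x = 0.276, y = 0.141
  4: x = 0.183, y = 0.046
Drum-2 feed = drum-1 vapor: z₂ = (0.6286, 0.1842, 0.1410, 0.0462).
Drum 2:
Let ψ₂ = V/F and solve Σ zᵢ(Kᵢ−1)/(1+ψ₂(Kᵢ−1)) = 0.
Feasibility: ΣzᵢKᵢ = 1.241, Σzᵢ/Kᵢ = 1.562 — both > 1, two phases present.
Iterate (Newton) starting at ψ₂ = 0.7:
  ψ₂ = 0.700: g = -0.1613, g' = -0.807 → ψ₂ = 0.500
  ψ₂ = 0.500: g = -0.0249, g' = -0.592 → ψ₂ = 0.458
  ψ₂ = 0.458: g = -0.0005, g' = -0.568 → ψ₂ = 0.457
Converged at ψ₂ = 0.457.
  1: x = 0.463, y = 0.825
  2: x = 0.258, y = 0.097
  3: x = 0.204, y = 0.067
  4: x = 0.075, y = 0.012

y_2 (drum 2) = 0.097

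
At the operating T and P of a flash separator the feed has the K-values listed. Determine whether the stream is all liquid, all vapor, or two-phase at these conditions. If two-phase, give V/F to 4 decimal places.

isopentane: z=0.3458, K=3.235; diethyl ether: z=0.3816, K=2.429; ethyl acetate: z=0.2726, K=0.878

ΣzᵢKᵢ = 2.2849; Σzᵢ/Kᵢ = 0.5745.
Since Σzᵢ/Kᵢ < 1 the mixture is above its dew point — single vapor phase.

all vapor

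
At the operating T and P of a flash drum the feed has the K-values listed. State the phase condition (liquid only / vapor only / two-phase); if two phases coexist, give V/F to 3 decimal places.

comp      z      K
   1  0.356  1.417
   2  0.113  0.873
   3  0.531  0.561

ΣzᵢKᵢ = 0.901; Σzᵢ/Kᵢ = 1.327.
Since ΣzᵢKᵢ < 1 the mixture is below its bubble point — single liquid phase.

liquid only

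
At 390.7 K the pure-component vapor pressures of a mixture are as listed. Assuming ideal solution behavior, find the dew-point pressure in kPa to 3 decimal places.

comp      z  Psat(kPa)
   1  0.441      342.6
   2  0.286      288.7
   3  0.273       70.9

Pdew = 163.176 kPa

At the dew point ψ → 1, so Σzᵢ/Kᵢ = 1 with Kᵢ = Pᵢˢᵃᵗ/P ⇒ 1/P = Σzᵢ/Pᵢˢᵃᵗ.
1/P = 0.441/342.6 + 0.286/288.7 + 0.273/70.9 = 0.006128 ⇒ P = 163.176 kPa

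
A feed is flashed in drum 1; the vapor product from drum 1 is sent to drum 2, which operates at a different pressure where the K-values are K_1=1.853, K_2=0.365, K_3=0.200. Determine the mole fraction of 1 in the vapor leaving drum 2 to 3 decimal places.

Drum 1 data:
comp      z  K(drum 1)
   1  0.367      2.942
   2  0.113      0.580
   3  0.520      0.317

Drum 1:
Rachford–Rice: g(ψ₁) = Σ zᵢ(Kᵢ−1)/(1+ψ₁(Kᵢ−1)) = 0.
Feasibility: ΣzᵢKᵢ = 1.310, Σzᵢ/Kᵢ = 1.960 — both > 1, two phases present.
Newton–Raphson from ψ₁ = 0.69:
  ψ₁ = 0.690: g = -0.4340, g' = -1.160 → ψ₁ = 0.316
  ψ₁ = 0.316: g = -0.0659, g' = -0.953 → ψ₁ = 0.247
  ψ₁ = 0.247: g = 0.0017, g' = -1.008 → ψ₁ = 0.248
Converged at ψ₁ = 0.248.
Drum-1 compositions:
  1: x = 0.248, y = 0.728
  2: x = 0.126, y = 0.073
  3: x = 0.626, y = 0.199
Drum-2 feed = drum-1 vapor: z₂ = (0.7283, 0.0732, 0.1985).
Drum 2:
Iterate (Newton) starting at ψ₂ = 0.68:
  ψ₂ = 0.680: g = -0.0369, g' = -0.915 → ψ₂ = 0.640
  ψ₂ = 0.640: g = -0.0016, g' = -0.838 → ψ₂ = 0.638
Converged at ψ₂ = 0.638.
  1: x = 0.472, y = 0.874
  2: x = 0.123, y = 0.045
  3: x = 0.405, y = 0.081

y_1 (drum 2) = 0.874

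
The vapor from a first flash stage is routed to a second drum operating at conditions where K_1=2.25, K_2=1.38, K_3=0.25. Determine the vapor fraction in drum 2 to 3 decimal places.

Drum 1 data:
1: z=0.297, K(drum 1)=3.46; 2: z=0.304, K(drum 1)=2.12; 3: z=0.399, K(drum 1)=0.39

V/F (drum 2) = 0.574

Drum 1:
Rachford–Rice: g(ψ₁) = Σ zᵢ(Kᵢ−1)/(1+ψ₁(Kᵢ−1)) = 0.
Feasibility: ΣzᵢKᵢ = 1.828, Σzᵢ/Kᵢ = 1.252 — both > 1, two phases present.
Iterate (Newton) starting at ψ₁ = 0.5:
  ψ₁ = 0.500: g = 0.1957, g' = -0.825 → ψ₁ = 0.737
  ψ₁ = 0.737: g = 0.0040, g' = -0.832 → ψ₁ = 0.742
Converged at ψ₁ = 0.742.
Drum-1 compositions:
  1: x = 0.105, y = 0.364
  2: x = 0.166, y = 0.352
  3: x = 0.729, y = 0.284
Drum-2 feed = drum-1 vapor: z₂ = (0.3638, 0.3520, 0.2842).
Drum 2:
Material balance + equilibrium reduce to Σ zᵢ(Kᵢ−1)/(1+ψ₂(Kᵢ−1)) = 0.
Feasibility: ΣzᵢKᵢ = 1.375, Σzᵢ/Kᵢ = 1.554 — both > 1, two phases present.
Newton–Raphson from ψ₂ = 0.42:
  ψ₂ = 0.420: g = 0.1023, g' = -0.623 → ψ₂ = 0.584
  ψ₂ = 0.584: g = -0.0072, g' = -0.730 → ψ₂ = 0.574
Converged at ψ₂ = 0.574.
  1: x = 0.212, y = 0.476
  2: x = 0.289, y = 0.399
  3: x = 0.499, y = 0.125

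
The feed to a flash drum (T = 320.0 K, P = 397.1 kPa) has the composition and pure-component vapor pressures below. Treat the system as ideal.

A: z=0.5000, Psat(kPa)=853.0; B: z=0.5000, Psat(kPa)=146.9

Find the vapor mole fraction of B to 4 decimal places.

y_B = 0.2389

Raoult's law: Kᵢ = Pᵢˢᵃᵗ/P = Pᵢˢᵃᵗ/397.1.
  K_A = 853.0/397.1 = 2.148074, K_B = 146.9/397.1 = 0.369932
Material balance + equilibrium reduce to Σ zᵢ(Kᵢ−1)/(1+β(Kᵢ−1)) = 0.
Check two-phase: ΣzᵢKᵢ = 1.2590 > 1 and Σzᵢ/Kᵢ = 1.5844 > 1, so g(0) = 0.2590 > 0 and g(1) = -0.5844 < 0.
Binary case is linear: z₁(K₁−1)(1+β(K₂−1)) + z₂(K₂−1)(1+β(K₁−1)) = 0
⇒ β = [z₁(K₁−1)+z₂(K₂−1)] / [−(K₁−1)(K₂−1)] = 0.25900/0.72336 = 0.3581
Compositions from xᵢ = zᵢ/(1+β(Kᵢ−1)), yᵢ = Kᵢxᵢ:
  A: x = 0.3543, y = 0.7611
  B: x = 0.6457, y = 0.2389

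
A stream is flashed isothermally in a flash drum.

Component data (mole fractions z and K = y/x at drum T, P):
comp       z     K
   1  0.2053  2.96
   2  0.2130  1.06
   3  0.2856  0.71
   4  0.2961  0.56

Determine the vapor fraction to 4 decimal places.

Let ψ = V/F and solve Σ zᵢ(Kᵢ−1)/(1+ψ(Kᵢ−1)) = 0.
g(0) = ΣzᵢKᵢ − 1 = 0.2021 and g(1) = 1 − Σzᵢ/Kᵢ = -0.2013, so a root lies in (0, 1).
Newton iteration, ψ⁰ = 0.5:
  ψ = 0.5000: g = -0.04827, g' = -0.3290 → ψ = 0.3533
  ψ = 0.3533: g = 0.00373, g' = -0.3863 → ψ = 0.3629
  ψ = 0.3629: g = 0.00002, g' = -0.3812 → ψ = 0.3630
Converged at ψ = 0.3630.

ψ = 0.3630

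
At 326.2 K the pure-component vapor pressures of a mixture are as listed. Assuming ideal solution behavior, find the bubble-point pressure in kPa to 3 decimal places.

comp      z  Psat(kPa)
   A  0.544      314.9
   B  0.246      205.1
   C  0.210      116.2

At the bubble point ψ → 0, so ΣzᵢKᵢ = 1 with Kᵢ = Pᵢˢᵃᵗ/P ⇒ P = ΣzᵢPᵢˢᵃᵗ.
P = 0.544·314.9 + 0.246·205.1 + 0.210·116.2 = 246.162 kPa

Pbub = 246.162 kPa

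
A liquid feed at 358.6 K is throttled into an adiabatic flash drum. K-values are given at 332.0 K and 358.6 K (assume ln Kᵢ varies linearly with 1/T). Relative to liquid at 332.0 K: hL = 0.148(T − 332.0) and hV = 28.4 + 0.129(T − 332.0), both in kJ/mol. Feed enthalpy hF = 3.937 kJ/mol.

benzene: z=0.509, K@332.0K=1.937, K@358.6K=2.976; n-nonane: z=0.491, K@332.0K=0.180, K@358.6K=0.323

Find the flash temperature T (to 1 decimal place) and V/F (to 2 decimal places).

Adiabatic flash: solve Rachford–Rice at each trial T, then check hF = ψ·hV(T) + (1−ψ)·hL(T).
  T = 332.0 K: K = (1.937, 0.180), RR gives ψ = 0.097, H_out = 2.747 kJ/mol
  T = 358.6 K: K = (2.976, 0.323), RR gives ψ = 0.503, H_out = 17.978 kJ/mol
  T = 345.3 K: K = (2.421, 0.244), RR gives ψ = 0.328, H_out = 11.189 kJ/mol
  T = 338.6 K: K = (2.168, 0.210), RR gives ψ = 0.224, H_out = 7.310 kJ/mol
  T = 335.3 K: K = (2.051, 0.195), RR gives ψ = 0.165, H_out = 5.152 kJ/mol
  T = 333.6 K: K = (1.992, 0.187), RR gives ψ = 0.131, H_out = 3.949 kJ/mol
Linear interpolation between T = 332.0 (H_out = 2.747) and T = 333.6 (H_out = 3.949) on hF = 3.937 gives T ≈ 333.6 K, at which ψ = 0.13.

T = 333.6 K, V/F = 0.13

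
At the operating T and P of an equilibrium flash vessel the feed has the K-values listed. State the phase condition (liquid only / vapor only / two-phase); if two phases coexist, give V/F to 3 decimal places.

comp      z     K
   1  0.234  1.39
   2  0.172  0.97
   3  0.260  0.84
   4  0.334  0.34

ΣzᵢKᵢ = 0.824; Σzᵢ/Kᵢ = 1.638.
Since ΣzᵢKᵢ < 1 the mixture is below its bubble point — single liquid phase.

liquid only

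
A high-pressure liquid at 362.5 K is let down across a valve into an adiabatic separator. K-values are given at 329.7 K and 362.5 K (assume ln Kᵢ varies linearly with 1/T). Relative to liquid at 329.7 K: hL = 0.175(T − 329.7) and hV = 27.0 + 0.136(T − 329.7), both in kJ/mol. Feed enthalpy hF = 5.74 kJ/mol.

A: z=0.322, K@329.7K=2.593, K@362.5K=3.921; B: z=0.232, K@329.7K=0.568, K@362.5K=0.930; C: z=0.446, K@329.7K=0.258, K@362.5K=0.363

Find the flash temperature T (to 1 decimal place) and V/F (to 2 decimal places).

T = 336.8 K, V/F = 0.17

Adiabatic flash: solve Rachford–Rice at each trial T, then check hF = ψ·hV(T) + (1−ψ)·hL(T).
  T = 329.7 K: K = (2.593, 0.568, 0.258), RR gives ψ = 0.079, H_out = 2.142 kJ/mol
  T = 362.5 K: K = (3.921, 0.930, 0.363), RR gives ψ = 0.440, H_out = 17.060 kJ/mol
  T = 346.1 K: K = (3.220, 0.735, 0.309), RR gives ψ = 0.272, H_out = 10.032 kJ/mol
  T = 337.9 K: K = (2.897, 0.648, 0.283), RR gives ψ = 0.181, H_out = 6.263 kJ/mol
  T = 333.8 K: K = (2.743, 0.607, 0.270), RR gives ψ = 0.132, H_out = 4.259 kJ/mol
  T = 335.9 K: K = (2.821, 0.628, 0.277), RR gives ψ = 0.157, H_out = 5.298 kJ/mol
Linear interpolation between T = 335.9 (H_out = 5.298) and T = 337.9 (H_out = 6.263) on hF = 5.74 gives T ≈ 336.8 K, at which ψ = 0.17.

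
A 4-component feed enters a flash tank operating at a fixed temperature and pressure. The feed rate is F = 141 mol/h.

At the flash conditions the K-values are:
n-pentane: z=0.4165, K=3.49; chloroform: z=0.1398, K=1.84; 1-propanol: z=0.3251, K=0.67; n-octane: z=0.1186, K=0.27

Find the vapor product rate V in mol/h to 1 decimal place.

Material balance + equilibrium reduce to Σ zᵢ(Kᵢ−1)/(1+ψ(Kᵢ−1)) = 0.
g(0) = ΣzᵢKᵢ − 1 = 0.9607 and g(1) = 1 − Σzᵢ/Kᵢ = -0.1198, so a root lies in (0, 1).
Newton iteration, ψ⁰ = 0.31:
  ψ = 0.3100: g = 0.44706, g' = -1.0341 → ψ = 0.7423
  ψ = 0.7423: g = 0.10535, g' = -0.7190 → ψ = 0.8888
  ψ = 0.8888: g = -0.00838, g' = -0.8659 → ψ = 0.8792
  ψ = 0.8792: g = -0.00008, g' = -0.8494 → ψ = 0.8791
Converged at ψ = 0.8791.
Then V = ψ·F = 0.8791·141 = 123.9 mol/h and L = F − V = 17.1 mol/h.

V = 123.9 mol/h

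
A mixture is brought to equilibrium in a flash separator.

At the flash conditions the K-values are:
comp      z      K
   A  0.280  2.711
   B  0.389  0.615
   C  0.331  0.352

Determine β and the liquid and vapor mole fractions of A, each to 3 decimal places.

β = 0.130, x_A = 0.229, y_A = 0.621

Material balance + equilibrium reduce to Σ zᵢ(Kᵢ−1)/(1+β(Kᵢ−1)) = 0.
g(0) = ΣzᵢKᵢ − 1 = 0.115 and g(1) = 1 − Σzᵢ/Kᵢ = -0.676, so a root lies in (0, 1).
Newton–Raphson from β = 0.44:
  β = 0.440: g = -0.2070, g' = -0.622 → β = 0.107
  β = 0.107: g = 0.0180, g' = -0.808 → β = 0.130
Converged at β = 0.130.
Compositions from xᵢ = zᵢ/(1+β(Kᵢ−1)), yᵢ = Kᵢxᵢ:
  A: x = 0.229, y = 0.621
  B: x = 0.410, y = 0.252
  C: x = 0.361, y = 0.127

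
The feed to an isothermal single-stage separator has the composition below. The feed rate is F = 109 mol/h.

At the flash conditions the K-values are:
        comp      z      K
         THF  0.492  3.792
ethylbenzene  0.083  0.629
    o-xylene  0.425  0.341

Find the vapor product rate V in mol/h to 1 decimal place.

Newton–Raphson from V/F = 0.47:
  V/F = 0.470: g = 0.1510, g' = -1.121 → V/F = 0.605
  V/F = 0.605: g = 0.0057, g' = -1.060 → V/F = 0.610
Converged at V/F = 0.610.
Then V = V/F·F = 0.6100·109 = 66.5 mol/h and L = F − V = 42.5 mol/h.

V = 66.5 mol/h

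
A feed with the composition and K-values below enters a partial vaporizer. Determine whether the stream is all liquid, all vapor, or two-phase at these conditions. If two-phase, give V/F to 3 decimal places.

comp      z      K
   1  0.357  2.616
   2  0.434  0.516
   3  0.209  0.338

two-phase, V/F = 0.258

ΣzᵢKᵢ = 1.228; Σzᵢ/Kᵢ = 1.596.
Both exceed 1, so a two-phase solution exists.
Let ψ = V/F and solve Σ zᵢ(Kᵢ−1)/(1+ψ(Kᵢ−1)) = 0.
Newton–Raphson from ψ = 0.5:
  ψ = 0.500: g = -0.1648, g' = -0.667 → ψ = 0.253
  ψ = 0.253: g = 0.0041, g' = -0.734 → ψ = 0.258
Converged at ψ = 0.258.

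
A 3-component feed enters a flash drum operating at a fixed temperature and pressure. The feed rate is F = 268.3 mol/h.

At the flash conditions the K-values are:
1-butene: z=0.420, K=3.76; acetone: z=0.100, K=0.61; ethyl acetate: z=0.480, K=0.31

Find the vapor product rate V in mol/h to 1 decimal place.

V = 118.2 mol/h

Rachford–Rice: g(ψ) = Σ zᵢ(Kᵢ−1)/(1+ψ(Kᵢ−1)) = 0.
Feasibility: ΣzᵢKᵢ = 1.789, Σzᵢ/Kᵢ = 1.824 — both > 1, two phases present.
Newton–Raphson from ψ = 0.5:
  ψ = 0.500: g = -0.0670, g' = -1.121 → ψ = 0.440
  ψ = 0.440: g = 0.0006, g' = -1.146 → ψ = 0.441
Converged at ψ = 0.441.
Then V = ψ·F = 0.4407·268.3 = 118.2 mol/h and L = F − V = 150.1 mol/h.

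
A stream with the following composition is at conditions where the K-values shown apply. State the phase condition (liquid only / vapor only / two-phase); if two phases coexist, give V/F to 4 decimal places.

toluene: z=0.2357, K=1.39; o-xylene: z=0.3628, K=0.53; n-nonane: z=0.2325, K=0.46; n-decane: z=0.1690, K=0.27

ΣzᵢKᵢ = 0.6725; Σzᵢ/Kᵢ = 1.9855.
Since ΣzᵢKᵢ < 1 the mixture is below its bubble point — single liquid phase.

liquid only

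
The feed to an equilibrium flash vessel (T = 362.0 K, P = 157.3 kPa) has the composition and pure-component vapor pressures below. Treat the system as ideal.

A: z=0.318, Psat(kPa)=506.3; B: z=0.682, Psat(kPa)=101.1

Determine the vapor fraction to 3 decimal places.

ψ = 0.583

Raoult's law: Kᵢ = Pᵢˢᵃᵗ/P = Pᵢˢᵃᵗ/157.3.
  K_A = 506.3/157.3 = 3.21869, K_B = 101.1/157.3 = 0.64272
Let ψ = V/F and solve Σ zᵢ(Kᵢ−1)/(1+ψ(Kᵢ−1)) = 0.
Feasibility: ΣzᵢKᵢ = 1.462, Σzᵢ/Kᵢ = 1.160 — both > 1, two phases present.
Binary case is linear: z₁(K₁−1)(1+ψ(K₂−1)) + z₂(K₂−1)(1+ψ(K₁−1)) = 0
⇒ ψ = [z₁(K₁−1)+z₂(K₂−1)] / [−(K₁−1)(K₂−1)] = 0.4619/0.7927 = 0.583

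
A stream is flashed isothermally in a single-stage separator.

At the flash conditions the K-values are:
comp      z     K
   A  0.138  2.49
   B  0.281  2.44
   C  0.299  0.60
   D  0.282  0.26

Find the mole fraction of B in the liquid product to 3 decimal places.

Let ψ = V/F and solve Σ zᵢ(Kᵢ−1)/(1+ψ(Kᵢ−1)) = 0.
g(0) = ΣzᵢKᵢ − 1 = 0.282 and g(1) = 1 − Σzᵢ/Kᵢ = -0.754, so a root lies in (0, 1).
Iterate (Newton) starting at ψ = 0.45:
  ψ = 0.450: g = -0.0901, g' = -0.743 → ψ = 0.329
  ψ = 0.329: g = -0.0008, g' = -0.740 → ψ = 0.328
Converged at ψ = 0.328.
Compositions from xᵢ = zᵢ/(1+ψ(Kᵢ−1)), yᵢ = Kᵢxᵢ:
  A: x = 0.093, y = 0.231
  B: x = 0.191, y = 0.466
  C: x = 0.344, y = 0.206
  D: x = 0.372, y = 0.097

x_B = 0.191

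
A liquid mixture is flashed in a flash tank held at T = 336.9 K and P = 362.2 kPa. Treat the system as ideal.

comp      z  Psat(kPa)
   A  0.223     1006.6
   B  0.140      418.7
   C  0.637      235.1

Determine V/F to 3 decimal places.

Raoult's law: Kᵢ = Pᵢˢᵃᵗ/P = Pᵢˢᵃᵗ/362.2.
  K_A = 1006.6/362.2 = 2.77913, K_B = 418.7/362.2 = 1.15599, K_C = 235.1/362.2 = 0.64909
Rachford–Rice: g(V/F) = Σ zᵢ(Kᵢ−1)/(1+V/F(Kᵢ−1)) = 0.
Check two-phase: ΣzᵢKᵢ = 1.195 > 1 and Σzᵢ/Kᵢ = 1.183 > 1, so g(0) = 0.195 > 0 and g(1) = -0.183 < 0.
Iterate (Newton) starting at V/F = 0.5:
  V/F = 0.500: g = -0.0409, g' = -0.316 → V/F = 0.371
  V/F = 0.371: g = 0.0028, g' = -0.363 → V/F = 0.378
Converged at V/F = 0.378.

V/F = 0.378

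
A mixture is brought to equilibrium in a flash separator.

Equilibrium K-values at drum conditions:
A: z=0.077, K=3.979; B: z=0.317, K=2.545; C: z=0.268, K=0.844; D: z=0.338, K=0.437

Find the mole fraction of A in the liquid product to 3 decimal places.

x_A = 0.027

Rachford–Rice: g(β) = Σ zᵢ(Kᵢ−1)/(1+β(Kᵢ−1)) = 0.
Feasibility: ΣzᵢKᵢ = 1.487, Σzᵢ/Kᵢ = 1.235 — both > 1, two phases present.
Newton–Raphson from β = 0.32:
  β = 0.320: g = 0.1691, g' = -0.685 → β = 0.567
  β = 0.567: g = 0.0210, g' = -0.549 → β = 0.605
Converged at β = 0.605.
Compositions from xᵢ = zᵢ/(1+β(Kᵢ−1)), yᵢ = Kᵢxᵢ:
  A: x = 0.027, y = 0.109
  B: x = 0.164, y = 0.417
  C: x = 0.296, y = 0.250
  D: x = 0.513, y = 0.224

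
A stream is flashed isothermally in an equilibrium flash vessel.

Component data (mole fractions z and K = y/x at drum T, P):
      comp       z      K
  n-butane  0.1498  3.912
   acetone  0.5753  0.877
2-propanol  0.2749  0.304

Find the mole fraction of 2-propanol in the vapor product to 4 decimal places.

Let β = V/F and solve Σ zᵢ(Kᵢ−1)/(1+β(Kᵢ−1)) = 0.
g(0) = ΣzᵢKᵢ − 1 = 0.1741 and g(1) = 1 − Σzᵢ/Kᵢ = -0.5986, so a root lies in (0, 1).
Newton–Raphson from β = 0.5:
  β = 0.5000: g = -0.19124, g' = -0.5337 → β = 0.1417
  β = 0.1417: g = 0.02452, g' = -0.8095 → β = 0.1720
  β = 0.1720: g = 0.00101, g' = -0.7449 → β = 0.1733
Converged at β = 0.1733.
Compositions from xᵢ = zᵢ/(1+β(Kᵢ−1)), yᵢ = Kᵢxᵢ:
  n-butane: x = 0.0995, y = 0.3894
  acetone: x = 0.5878, y = 0.5155
  2-propanol: x = 0.3126, y = 0.0950

y_2-propanol = 0.0950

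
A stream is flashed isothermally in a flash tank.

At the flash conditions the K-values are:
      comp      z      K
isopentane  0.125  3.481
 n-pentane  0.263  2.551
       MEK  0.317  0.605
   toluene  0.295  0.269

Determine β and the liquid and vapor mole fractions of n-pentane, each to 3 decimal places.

β = 0.344, x_n-pentane = 0.171, y_n-pentane = 0.437

Material balance + equilibrium reduce to Σ zᵢ(Kᵢ−1)/(1+β(Kᵢ−1)) = 0.
g(0) = ΣzᵢKᵢ − 1 = 0.377 and g(1) = 1 − Σzᵢ/Kᵢ = -0.760, so a root lies in (0, 1).
Iterate (Newton) starting at β = 0.66:
  β = 0.660: g = -0.2669, g' = -0.944 → β = 0.377
  β = 0.377: g = -0.0274, g' = -0.826 → β = 0.344
Converged at β = 0.344.
Compositions from xᵢ = zᵢ/(1+β(Kᵢ−1)), yᵢ = Kᵢxᵢ:
  isopentane: x = 0.067, y = 0.235
  n-pentane: x = 0.171, y = 0.437
  MEK: x = 0.367, y = 0.222
  toluene: x = 0.394, y = 0.106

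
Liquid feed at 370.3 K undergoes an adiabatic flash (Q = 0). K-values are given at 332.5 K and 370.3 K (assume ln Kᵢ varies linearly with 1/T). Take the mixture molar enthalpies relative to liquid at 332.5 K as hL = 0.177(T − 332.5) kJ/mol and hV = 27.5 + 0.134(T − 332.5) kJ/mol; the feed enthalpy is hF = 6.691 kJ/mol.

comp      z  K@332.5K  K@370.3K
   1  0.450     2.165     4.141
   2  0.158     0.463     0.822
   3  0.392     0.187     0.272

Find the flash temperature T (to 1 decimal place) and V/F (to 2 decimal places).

Adiabatic flash: solve Rachford–Rice at each trial T, then check hF = ψ·hV(T) + (1−ψ)·hL(T).
  T = 332.5 K: K = (2.165, 0.463, 0.187), RR gives ψ = 0.139, H_out = 3.829 kJ/mol
  T = 370.3 K: K = (4.141, 0.822, 0.272), RR gives ψ = 0.559, H_out = 21.165 kJ/mol
  T = 351.4 K: K = (3.047, 0.627, 0.228), RR gives ψ = 0.399, H_out = 13.998 kJ/mol
  T = 341.9 K: K = (2.578, 0.540, 0.207), RR gives ψ = 0.290, H_out = 9.512 kJ/mol
  T = 337.2 K: K = (2.365, 0.501, 0.197), RR gives ψ = 0.222, H_out = 6.881 kJ/mol
  T = 334.9 K: K = (2.266, 0.482, 0.192), RR gives ψ = 0.183, H_out = 5.450 kJ/mol
Linear interpolation between T = 334.9 (H_out = 5.450) and T = 337.2 (H_out = 6.881) on hF = 6.691 gives T ≈ 336.9 K, at which ψ = 0.22.

T = 336.9 K, V/F = 0.22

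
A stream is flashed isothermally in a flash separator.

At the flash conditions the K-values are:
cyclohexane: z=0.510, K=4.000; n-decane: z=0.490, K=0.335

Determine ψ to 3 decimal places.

Rachford–Rice: g(ψ) = Σ zᵢ(Kᵢ−1)/(1+ψ(Kᵢ−1)) = 0.
g(0) = ΣzᵢKᵢ − 1 = 1.204 and g(1) = 1 − Σzᵢ/Kᵢ = -0.590, so a root lies in (0, 1).
Binary case is linear: z₁(K₁−1)(1+ψ(K₂−1)) + z₂(K₂−1)(1+ψ(K₁−1)) = 0
⇒ ψ = [z₁(K₁−1)+z₂(K₂−1)] / [−(K₁−1)(K₂−1)] = 1.2042/1.9950 = 0.604

ψ = 0.604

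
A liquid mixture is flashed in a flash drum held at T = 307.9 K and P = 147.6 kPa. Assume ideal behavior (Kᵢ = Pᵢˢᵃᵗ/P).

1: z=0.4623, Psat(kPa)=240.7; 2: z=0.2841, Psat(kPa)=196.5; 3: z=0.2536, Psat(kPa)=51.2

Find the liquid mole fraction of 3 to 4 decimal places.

x_3 = 0.4366

Raoult's law: Kᵢ = Pᵢˢᵃᵗ/P = Pᵢˢᵃᵗ/147.6.
  K_1 = 240.7/147.6 = 1.630759, K_2 = 196.5/147.6 = 1.331301, K_3 = 51.2/147.6 = 0.346883
Rachford–Rice: g(V/F) = Σ zᵢ(Kᵢ−1)/(1+V/F(Kᵢ−1)) = 0.
Feasibility: ΣzᵢKᵢ = 1.2201, Σzᵢ/Kᵢ = 1.2280 — both > 1, two phases present.
Newton iteration, V/F⁰ = 0.64:
  V/F = 0.6400: g = 0.00081, g' = -0.4339 → V/F = 0.6419
Converged at V/F = 0.6419.
Compositions from xᵢ = zᵢ/(1+V/F(Kᵢ−1)), yᵢ = Kᵢxᵢ:
  1: x = 0.3291, y = 0.5366
  2: x = 0.2343, y = 0.3119
  3: x = 0.4366, y = 0.1515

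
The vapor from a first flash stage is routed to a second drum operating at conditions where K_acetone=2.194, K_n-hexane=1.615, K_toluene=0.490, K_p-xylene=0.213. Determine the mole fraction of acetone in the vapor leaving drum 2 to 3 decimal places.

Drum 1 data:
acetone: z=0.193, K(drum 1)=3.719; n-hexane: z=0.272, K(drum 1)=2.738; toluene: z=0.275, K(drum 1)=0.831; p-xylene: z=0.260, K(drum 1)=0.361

Drum 1:
Let ψ₁ = V/F and solve Σ zᵢ(Kᵢ−1)/(1+ψ₁(Kᵢ−1)) = 0.
Check two-phase: ΣzᵢKᵢ = 1.785 > 1 and Σzᵢ/Kᵢ = 1.202 > 1, so g(0) = 0.785 > 0 and g(1) = -0.202 < 0.
Iterate (Newton) starting at ψ₁ = 0.5:
  ψ₁ = 0.500: g = 0.1804, g' = -0.730 → ψ₁ = 0.747
  ψ₁ = 0.747: g = 0.0077, g' = -0.710 → ψ₁ = 0.758
Converged at ψ₁ = 0.758.
Drum-1 compositions:
  acetone: x = 0.063, y = 0.235
  n-hexane: x = 0.117, y = 0.321
  toluene: x = 0.315, y = 0.262
  p-xylene: x = 0.504, y = 0.182
Drum-2 feed = drum-1 vapor: z₂ = (0.2345, 0.3214, 0.2621, 0.1820).
Drum 2:
Newton–Raphson from ψ₂ = 0.5:
  ψ₂ = 0.500: g = -0.0891, g' = -0.631 → ψ₂ = 0.359
  ψ₂ = 0.359: g = -0.0053, g' = -0.566 → ψ₂ = 0.350
Converged at ψ₂ = 0.350.
  acetone: x = 0.165, y = 0.363
  n-hexane: x = 0.265, y = 0.427
  toluene: x = 0.319, y = 0.156
  p-xylene: x = 0.251, y = 0.053

y_acetone (drum 2) = 0.363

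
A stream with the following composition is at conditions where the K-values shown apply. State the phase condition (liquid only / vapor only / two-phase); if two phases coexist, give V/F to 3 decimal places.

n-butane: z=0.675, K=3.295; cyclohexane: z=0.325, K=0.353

ΣzᵢKᵢ = 2.339; Σzᵢ/Kᵢ = 1.126.
Both exceed 1, so a two-phase solution exists.
Material balance + equilibrium reduce to Σ zᵢ(Kᵢ−1)/(1+ψ(Kᵢ−1)) = 0.
Binary case is linear: z₁(K₁−1)(1+ψ(K₂−1)) + z₂(K₂−1)(1+ψ(K₁−1)) = 0
⇒ ψ = [z₁(K₁−1)+z₂(K₂−1)] / [−(K₁−1)(K₂−1)] = 1.3389/1.4849 = 0.902

two-phase, V/F = 0.902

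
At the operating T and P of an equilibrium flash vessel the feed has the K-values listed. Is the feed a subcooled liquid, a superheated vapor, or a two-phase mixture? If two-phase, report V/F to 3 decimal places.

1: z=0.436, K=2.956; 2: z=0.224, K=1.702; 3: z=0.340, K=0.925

superheated vapor

ΣzᵢKᵢ = 1.985; Σzᵢ/Kᵢ = 0.647.
Since Σzᵢ/Kᵢ < 1 the mixture is above its dew point — single vapor phase.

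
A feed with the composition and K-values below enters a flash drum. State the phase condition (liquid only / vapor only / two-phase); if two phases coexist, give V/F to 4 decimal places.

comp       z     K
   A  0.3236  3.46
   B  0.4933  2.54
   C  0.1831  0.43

ΣzᵢKᵢ = 2.4514; Σzᵢ/Kᵢ = 0.7136.
Since Σzᵢ/Kᵢ < 1 the mixture is above its dew point — single vapor phase.

vapor only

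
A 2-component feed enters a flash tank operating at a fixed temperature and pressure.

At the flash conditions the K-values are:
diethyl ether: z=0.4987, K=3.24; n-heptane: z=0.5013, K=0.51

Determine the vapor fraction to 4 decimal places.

Material balance + equilibrium reduce to Σ zᵢ(Kᵢ−1)/(1+ψ(Kᵢ−1)) = 0.
Check two-phase: ΣzᵢKᵢ = 1.8715 > 1 and Σzᵢ/Kᵢ = 1.1369 > 1, so g(0) = 0.8715 > 0 and g(1) = -0.1369 < 0.
Binary case is linear: z₁(K₁−1)(1+ψ(K₂−1)) + z₂(K₂−1)(1+ψ(K₁−1)) = 0
⇒ ψ = [z₁(K₁−1)+z₂(K₂−1)] / [−(K₁−1)(K₂−1)] = 0.87145/1.09760 = 0.7940

ψ = 0.7940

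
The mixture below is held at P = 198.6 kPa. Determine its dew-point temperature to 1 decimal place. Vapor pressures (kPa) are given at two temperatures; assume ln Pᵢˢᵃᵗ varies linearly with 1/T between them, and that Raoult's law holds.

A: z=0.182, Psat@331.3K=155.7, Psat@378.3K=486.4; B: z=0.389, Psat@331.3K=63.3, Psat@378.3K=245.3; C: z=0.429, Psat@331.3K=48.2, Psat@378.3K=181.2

Dew-point temperature: Σzᵢ·P/Pᵢˢᵃᵗ(T) = 1. Interpolate ln Pᵢˢᵃᵗ = aᵢ + bᵢ/T.
  T = 331.3 K: ΣzᵢP/Pᵢˢᵃᵗ = 3.2202
  T = 378.3 K: ΣzᵢP/Pᵢˢᵃᵗ = 0.8594
  T = 354.8 K: ΣzᵢP/Pᵢˢᵃᵗ = 1.5918
  T = 366.6 K: ΣzᵢP/Pᵢˢᵃᵗ = 1.1565
  T = 372.5 K: ΣzᵢP/Pᵢˢᵃᵗ = 0.9934
  T = 369.6 K: ΣzᵢP/Pᵢˢᵃᵗ = 1.0698
Interpolating between 369.6 K and 372.5 K gives T ≈ 372.2 K.

T = 372.2 K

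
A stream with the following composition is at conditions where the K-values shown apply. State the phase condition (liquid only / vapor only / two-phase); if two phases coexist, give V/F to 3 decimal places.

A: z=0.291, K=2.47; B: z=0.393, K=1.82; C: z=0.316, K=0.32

ΣzᵢKᵢ = 1.535; Σzᵢ/Kᵢ = 1.321.
Both exceed 1, so a two-phase solution exists.
Material balance + equilibrium reduce to Σ zᵢ(Kᵢ−1)/(1+ψ(Kᵢ−1)) = 0.
Newton–Raphson from ψ = 0.5:
  ψ = 0.500: g = 0.1495, g' = -0.677 → ψ = 0.721
  ψ = 0.721: g = -0.0112, g' = -0.815 → ψ = 0.707
Converged at ψ = 0.707.

two-phase, V/F = 0.707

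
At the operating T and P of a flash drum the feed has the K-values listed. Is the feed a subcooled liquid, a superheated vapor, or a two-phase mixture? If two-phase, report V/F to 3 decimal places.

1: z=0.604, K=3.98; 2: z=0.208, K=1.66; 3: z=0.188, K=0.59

ΣzᵢKᵢ = 2.860; Σzᵢ/Kᵢ = 0.596.
Since Σzᵢ/Kᵢ < 1 the mixture is above its dew point — single vapor phase.

superheated vapor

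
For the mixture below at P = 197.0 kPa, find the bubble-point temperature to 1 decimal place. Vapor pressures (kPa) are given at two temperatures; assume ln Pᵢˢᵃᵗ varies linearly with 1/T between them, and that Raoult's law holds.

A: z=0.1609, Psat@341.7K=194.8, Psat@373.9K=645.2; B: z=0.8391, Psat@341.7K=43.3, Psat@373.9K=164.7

Bubble-point temperature: ΣzᵢPᵢˢᵃᵗ(T) = P. Interpolate ln Pᵢˢᵃᵗ = aᵢ + bᵢ/T.
  T = 341.7 K: ΣzᵢPᵢˢᵃᵗ = 67.68 kPa
  T = 373.9 K: ΣzᵢPᵢˢᵃᵗ = 242.01 kPa
  T = 357.8 K: ΣzᵢPᵢˢᵃᵗ = 131.62 kPa
  T = 365.9 K: ΣzᵢPᵢˢᵃᵗ = 179.99 kPa
  T = 369.9 K: ΣzᵢPᵢˢᵃᵗ = 209.04 kPa
  T = 367.9 K: ΣzᵢPᵢˢᵃᵗ = 194.05 kPa
Interpolating between 367.9 K and 369.9 K gives T ≈ 368.3 K.

T = 368.3 K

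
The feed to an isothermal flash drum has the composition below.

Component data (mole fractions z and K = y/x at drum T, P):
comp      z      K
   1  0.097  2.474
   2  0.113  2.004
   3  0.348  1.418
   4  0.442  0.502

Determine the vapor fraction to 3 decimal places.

ψ = 0.458

Iterate (Newton) starting at ψ = 0.5:
  ψ = 0.500: g = -0.0149, g' = -0.356 → ψ = 0.458
Converged at ψ = 0.458.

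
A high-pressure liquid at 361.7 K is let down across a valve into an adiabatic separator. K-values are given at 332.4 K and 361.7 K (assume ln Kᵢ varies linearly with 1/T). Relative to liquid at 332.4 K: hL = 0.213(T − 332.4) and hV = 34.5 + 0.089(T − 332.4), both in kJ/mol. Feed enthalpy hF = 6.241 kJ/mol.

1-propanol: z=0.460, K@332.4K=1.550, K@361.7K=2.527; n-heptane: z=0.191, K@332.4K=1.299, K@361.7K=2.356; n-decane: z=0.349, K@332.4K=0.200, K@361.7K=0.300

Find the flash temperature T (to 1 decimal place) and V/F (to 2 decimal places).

Adiabatic flash: solve Rachford–Rice at each trial T, then check hF = ψ·hV(T) + (1−ψ)·hL(T).
  T = 332.4 K: K = (1.550, 1.299, 0.200), RR gives ψ = 0.080, H_out = 2.745 kJ/mol
  T = 361.7 K: K = (2.527, 2.356, 0.300), RR gives ψ = 0.693, H_out = 27.642 kJ/mol
  T = 347.0 K: K = (1.998, 1.770, 0.247), RR gives ψ = 0.488, H_out = 19.063 kJ/mol
  T = 339.7 K: K = (1.765, 1.521, 0.223), RR gives ψ = 0.332, H_out = 12.694 kJ/mol
  T = 336.0 K: K = (1.654, 1.405, 0.211), RR gives ψ = 0.221, H_out = 8.309 kJ/mol
  T = 334.2 K: K = (1.601, 1.351, 0.205), RR gives ψ = 0.156, H_out = 5.727 kJ/mol
  T = 335.1 K: K = (1.627, 1.378, 0.208), RR gives ψ = 0.190, H_out = 7.062 kJ/mol
Linear interpolation between T = 334.2 (H_out = 5.727) and T = 335.1 (H_out = 7.062) on hF = 6.241 gives T ≈ 334.5 K, at which ψ = 0.17.

T = 334.5 K, V/F = 0.17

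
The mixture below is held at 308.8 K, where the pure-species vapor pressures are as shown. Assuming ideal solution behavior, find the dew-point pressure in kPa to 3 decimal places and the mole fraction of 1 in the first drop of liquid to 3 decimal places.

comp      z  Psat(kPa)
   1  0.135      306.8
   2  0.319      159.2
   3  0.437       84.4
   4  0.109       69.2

Pdew = 108.735 kPa, x_1 = 0.048

At the dew point ψ → 1, so Σzᵢ/Kᵢ = 1 with Kᵢ = Pᵢˢᵃᵗ/P ⇒ 1/P = Σzᵢ/Pᵢˢᵃᵗ.
1/P = 0.135/306.8 + 0.319/159.2 + 0.437/84.4 + 0.109/69.2 = 0.009197 ⇒ P = 108.735 kPa
xᵢ = zᵢP/Pᵢˢᵃᵗ ⇒ x_1 = 0.135·108.735/306.8 = 0.048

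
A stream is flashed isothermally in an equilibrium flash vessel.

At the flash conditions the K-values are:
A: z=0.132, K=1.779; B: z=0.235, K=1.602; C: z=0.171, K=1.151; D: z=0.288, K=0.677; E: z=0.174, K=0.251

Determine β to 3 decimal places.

Let β = V/F and solve Σ zᵢ(Kᵢ−1)/(1+β(Kᵢ−1)) = 0.
Feasibility: ΣzᵢKᵢ = 1.047, Σzᵢ/Kᵢ = 1.488 — both > 1, two phases present.
Newton iteration, β⁰ = 0.5:
  β = 0.500: g = -0.1125, g' = -0.387 → β = 0.209
  β = 0.209: g = -0.0153, g' = -0.302 → β = 0.159
  β = 0.159: g = -0.0001, g' = -0.297 → β = 0.158
Converged at β = 0.158.

β = 0.158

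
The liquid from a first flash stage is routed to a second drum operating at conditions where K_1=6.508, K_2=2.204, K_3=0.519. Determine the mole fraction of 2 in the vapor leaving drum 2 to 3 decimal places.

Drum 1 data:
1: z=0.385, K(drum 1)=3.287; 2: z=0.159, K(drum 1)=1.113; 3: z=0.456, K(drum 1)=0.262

Drum 1:
Let ψ₁ = V/F and solve Σ zᵢ(Kᵢ−1)/(1+ψ₁(Kᵢ−1)) = 0.
g(0) = ΣzᵢKᵢ − 1 = 0.562 and g(1) = 1 − Σzᵢ/Kᵢ = -1.000, so a root lies in (0, 1).
Newton iteration, ψ₁⁰ = 0.5:
  ψ₁ = 0.500: g = -0.1055, g' = -1.064 → ψ₁ = 0.401
  ψ₁ = 0.401: g = -0.0013, g' = -1.051 → ψ₁ = 0.400
Converged at ψ₁ = 0.400.
Drum-1 compositions:
  1: x = 0.201, y = 0.661
  2: x = 0.152, y = 0.169
  3: x = 0.647, y = 0.169
Drum-2 feed = drum-1 liquid: z₂ = (0.2012, 0.1521, 0.6467).
Drum 2:
Newton iteration, ψ₂⁰ = 0.41:
  ψ₂ = 0.410: g = 0.0752, g' = -0.906 → ψ₂ = 0.493
  ψ₂ = 0.493: g = 0.0054, g' = -0.786 → ψ₂ = 0.500
Converged at ψ₂ = 0.500.
  1: x = 0.054, y = 0.349
  2: x = 0.095, y = 0.209
  3: x = 0.851, y = 0.442

y_2 (drum 2) = 0.209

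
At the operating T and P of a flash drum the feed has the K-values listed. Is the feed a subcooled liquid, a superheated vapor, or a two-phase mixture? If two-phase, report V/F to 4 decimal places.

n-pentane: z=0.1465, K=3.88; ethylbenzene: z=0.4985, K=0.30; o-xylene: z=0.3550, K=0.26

ΣzᵢKᵢ = 0.8103; Σzᵢ/Kᵢ = 3.0648.
Since ΣzᵢKᵢ < 1 the mixture is below its bubble point — single liquid phase.

subcooled liquid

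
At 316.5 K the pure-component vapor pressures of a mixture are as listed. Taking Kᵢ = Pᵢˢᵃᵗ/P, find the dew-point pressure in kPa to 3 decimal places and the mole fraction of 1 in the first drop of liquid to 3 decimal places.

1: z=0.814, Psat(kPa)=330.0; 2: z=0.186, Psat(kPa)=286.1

At the dew point ψ → 1, so Σzᵢ/Kᵢ = 1 with Kᵢ = Pᵢˢᵃᵗ/P ⇒ 1/P = Σzᵢ/Pᵢˢᵃᵗ.
1/P = 0.814/330.0 + 0.186/286.1 = 0.003117 ⇒ P = 320.843 kPa
xᵢ = zᵢP/Pᵢˢᵃᵗ ⇒ x_1 = 0.814·320.843/330.0 = 0.791

Pdew = 320.843 kPa, x_1 = 0.791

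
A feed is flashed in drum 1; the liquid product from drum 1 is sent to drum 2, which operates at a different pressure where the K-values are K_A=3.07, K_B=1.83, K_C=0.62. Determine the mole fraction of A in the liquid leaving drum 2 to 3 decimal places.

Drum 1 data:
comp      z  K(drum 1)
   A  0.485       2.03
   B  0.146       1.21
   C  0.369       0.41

x_A (drum 2) = 0.116

Drum 1:
Material balance + equilibrium reduce to Σ zᵢ(Kᵢ−1)/(1+ψ₁(Kᵢ−1)) = 0.
g(0) = ΣzᵢKᵢ − 1 = 0.312 and g(1) = 1 − Σzᵢ/Kᵢ = -0.260, so a root lies in (0, 1).
Newton iteration, ψ₁⁰ = 0.5:
  ψ₁ = 0.500: g = 0.0487, g' = -0.488 → ψ₁ = 0.600
  ψ₁ = 0.600: g = -0.0009, g' = -0.509 → ψ₁ = 0.598
Converged at ψ₁ = 0.598.
Drum-1 compositions:
  A: x = 0.300, y = 0.609
  B: x = 0.130, y = 0.157
  C: x = 0.570, y = 0.234
Drum-2 feed = drum-1 liquid: z₂ = (0.3001, 0.1297, 0.5701).
Drum 2:
Iterate (Newton) starting at ψ₂ = 0.5:
  ψ₂ = 0.500: g = 0.1139, g' = -0.481 → ψ₂ = 0.737
  ψ₂ = 0.737: g = 0.0119, g' = -0.395 → ψ₂ = 0.767
Converged at ψ₂ = 0.767.
  A: x = 0.116, y = 0.356
  B: x = 0.079, y = 0.145
  C: x = 0.805, y = 0.499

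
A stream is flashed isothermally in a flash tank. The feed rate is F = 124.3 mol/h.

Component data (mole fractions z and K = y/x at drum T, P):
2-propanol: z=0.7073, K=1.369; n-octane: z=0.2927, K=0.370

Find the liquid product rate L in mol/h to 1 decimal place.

Rachford–Rice: g(V/F) = Σ zᵢ(Kᵢ−1)/(1+V/F(Kᵢ−1)) = 0.
Feasibility: ΣzᵢKᵢ = 1.0766, Σzᵢ/Kᵢ = 1.3077 — both > 1, two phases present.
Iterate (Newton) starting at V/F = 0.43:
  V/F = 0.4300: g = -0.02766, g' = -0.2903 → V/F = 0.3347
  V/F = 0.3347: g = -0.00137, g' = -0.2628 → V/F = 0.3295
Converged at V/F = 0.3295.
Then V = V/F·F = 0.3295·124.3 = 41.0 mol/h and L = F − V = 83.3 mol/h.

L = 83.3 mol/h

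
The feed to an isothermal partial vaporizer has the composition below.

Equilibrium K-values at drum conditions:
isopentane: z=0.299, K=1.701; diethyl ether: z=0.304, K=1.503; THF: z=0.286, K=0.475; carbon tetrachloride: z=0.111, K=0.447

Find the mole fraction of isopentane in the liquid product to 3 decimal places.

Newton–Raphson from β = 0.59:
  β = 0.590: g = -0.0424, g' = -0.360 → β = 0.472
  β = 0.472: g = -0.0016, g' = -0.335 → β = 0.467
Converged at β = 0.467.
Compositions from xᵢ = zᵢ/(1+β(Kᵢ−1)), yᵢ = Kᵢxᵢ:
  isopentane: x = 0.225, y = 0.383
  diethyl ether: x = 0.246, y = 0.370
  THF: x = 0.379, y = 0.180
  carbon tetrachloride: x = 0.150, y = 0.067

x_isopentane = 0.225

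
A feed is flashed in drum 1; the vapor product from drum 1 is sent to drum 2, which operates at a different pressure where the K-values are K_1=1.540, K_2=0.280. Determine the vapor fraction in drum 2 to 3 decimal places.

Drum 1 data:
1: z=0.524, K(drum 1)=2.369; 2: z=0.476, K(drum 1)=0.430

Drum 1:
Rachford–Rice: g(ψ₁) = Σ zᵢ(Kᵢ−1)/(1+ψ₁(Kᵢ−1)) = 0.
Check two-phase: ΣzᵢKᵢ = 1.446 > 1 and Σzᵢ/Kᵢ = 1.328 > 1, so g(0) = 0.446 > 0 and g(1) = -0.328 < 0.
Newton iteration, ψ₁⁰ = 0.55:
  ψ₁ = 0.550: g = 0.0140, g' = -0.648 → ψ₁ = 0.572
Converged at ψ₁ = 0.572.
Drum-1 compositions:
  1: x = 0.294, y = 0.696
  2: x = 0.706, y = 0.304
Drum-2 feed = drum-1 vapor: z₂ = (0.6964, 0.3036).
Drum 2:
Let ψ₂ = V/F and solve Σ zᵢ(Kᵢ−1)/(1+ψ₂(Kᵢ−1)) = 0.
Check two-phase: ΣzᵢKᵢ = 1.157 > 1 and Σzᵢ/Kᵢ = 1.536 > 1, so g(0) = 0.157 > 0 and g(1) = -0.536 < 0.
Binary case is linear: z₁(K₁−1)(1+ψ₂(K₂−1)) + z₂(K₂−1)(1+ψ₂(K₁−1)) = 0
⇒ ψ₂ = [z₁(K₁−1)+z₂(K₂−1)] / [−(K₁−1)(K₂−1)] = 0.1575/0.3888 = 0.405
  1: x = 0.571, y = 0.880
  2: x = 0.429, y = 0.120

V/F (drum 2) = 0.405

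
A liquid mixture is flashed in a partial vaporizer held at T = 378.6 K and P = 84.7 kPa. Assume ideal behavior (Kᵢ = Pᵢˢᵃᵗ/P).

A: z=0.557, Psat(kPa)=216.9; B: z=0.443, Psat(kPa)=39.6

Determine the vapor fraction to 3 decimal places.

Raoult's law: Kᵢ = Pᵢˢᵃᵗ/P = Pᵢˢᵃᵗ/84.7.
  K_A = 216.9/84.7 = 2.56080, K_B = 39.6/84.7 = 0.46753
Iterate (Newton) starting at ψ = 0.36:
  ψ = 0.360: g = 0.2648, g' = -0.748 → ψ = 0.714
  ψ = 0.714: g = 0.0307, g' = -0.630 → ψ = 0.763
  ψ = 0.763: g = -0.0002, g' = -0.639 → ψ = 0.762
Converged at ψ = 0.762.

ψ = 0.762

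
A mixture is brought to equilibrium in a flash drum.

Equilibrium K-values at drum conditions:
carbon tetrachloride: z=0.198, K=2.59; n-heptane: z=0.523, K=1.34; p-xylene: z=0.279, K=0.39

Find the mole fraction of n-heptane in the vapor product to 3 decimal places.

Material balance + equilibrium reduce to Σ zᵢ(Kᵢ−1)/(1+ψ(Kᵢ−1)) = 0.
g(0) = ΣzᵢKᵢ − 1 = 0.322 and g(1) = 1 − Σzᵢ/Kᵢ = -0.182, so a root lies in (0, 1).
Newton iteration, ψ⁰ = 0.5:
  ψ = 0.500: g = 0.0825, g' = -0.414 → ψ = 0.699
  ψ = 0.699: g = -0.0039, g' = -0.467 → ψ = 0.691
Converged at ψ = 0.691.
Compositions from xᵢ = zᵢ/(1+ψ(Kᵢ−1)), yᵢ = Kᵢxᵢ:
  carbon tetrachloride: x = 0.094, y = 0.244
  n-heptane: x = 0.424, y = 0.568
  p-xylene: x = 0.482, y = 0.188

y_n-heptane = 0.568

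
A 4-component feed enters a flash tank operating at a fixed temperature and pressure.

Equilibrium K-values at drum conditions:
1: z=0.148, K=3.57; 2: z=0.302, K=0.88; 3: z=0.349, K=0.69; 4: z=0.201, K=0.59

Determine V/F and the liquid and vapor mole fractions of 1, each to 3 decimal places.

Material balance + equilibrium reduce to Σ zᵢ(Kᵢ−1)/(1+V/F(Kᵢ−1)) = 0.
Check two-phase: ΣzᵢKᵢ = 1.154 > 1 and Σzᵢ/Kᵢ = 1.231 > 1, so g(0) = 0.154 > 0 and g(1) = -0.231 < 0.
Iterate (Newton) starting at V/F = 0.52:
  V/F = 0.520: g = -0.1096, g' = -0.286 → V/F = 0.137
  V/F = 0.137: g = 0.0440, g' = -0.613 → V/F = 0.209
  V/F = 0.209: g = 0.0045, g' = -0.497 → V/F = 0.218
Converged at V/F = 0.218.
Compositions from xᵢ = zᵢ/(1+V/F(Kᵢ−1)), yᵢ = Kᵢxᵢ:
  1: x = 0.095, y = 0.339
  2: x = 0.310, y = 0.273
  3: x = 0.374, y = 0.258
  4: x = 0.221, y = 0.130

V/F = 0.218, x_1 = 0.095, y_1 = 0.339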